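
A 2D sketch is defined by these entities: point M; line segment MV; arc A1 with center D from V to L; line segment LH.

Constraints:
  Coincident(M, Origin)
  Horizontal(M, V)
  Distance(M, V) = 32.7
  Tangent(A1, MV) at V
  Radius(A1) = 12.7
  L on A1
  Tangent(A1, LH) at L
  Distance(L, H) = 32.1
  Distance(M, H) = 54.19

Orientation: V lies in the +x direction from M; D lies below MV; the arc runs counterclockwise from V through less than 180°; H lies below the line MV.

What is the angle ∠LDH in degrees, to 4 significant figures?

68.41°

Checks: M.y = 0.00, V.y = 0.00 ✓; |DL| = 12.70 ✓; ∠(DL, LH) = 90.00° ✓; |LH| = 32.10 ✓; |MH| = 54.19 ✓.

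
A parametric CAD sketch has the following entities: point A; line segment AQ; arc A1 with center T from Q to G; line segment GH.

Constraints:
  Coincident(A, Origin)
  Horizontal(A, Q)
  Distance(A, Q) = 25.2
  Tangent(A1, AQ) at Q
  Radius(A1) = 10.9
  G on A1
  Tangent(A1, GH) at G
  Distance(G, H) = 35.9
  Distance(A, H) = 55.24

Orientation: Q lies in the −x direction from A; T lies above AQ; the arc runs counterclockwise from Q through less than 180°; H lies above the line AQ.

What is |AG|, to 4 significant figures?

20.77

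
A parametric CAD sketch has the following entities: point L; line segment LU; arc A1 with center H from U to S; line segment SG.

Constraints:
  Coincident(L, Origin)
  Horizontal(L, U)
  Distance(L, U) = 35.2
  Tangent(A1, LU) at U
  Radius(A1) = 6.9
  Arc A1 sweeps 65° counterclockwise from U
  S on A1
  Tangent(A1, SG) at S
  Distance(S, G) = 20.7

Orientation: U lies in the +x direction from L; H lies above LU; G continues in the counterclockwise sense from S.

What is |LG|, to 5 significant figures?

55.114

L is at the origin; LU is horizontal with |LU| = 35.2 and U on the +x side, so U = (35.200, 0.0000). Since A1 is tangent to LU there, HU ⟂ LU, so H = U + (0, 6.9) = (35.200, 6.9000). On A1, U sits at bearing -90° from H; a 65° counterclockwise sweep puts S at bearing -25°, so S = H + 6.9·(cos -25°, sin -25°) = (41.454, 3.9839). The tangent condition forces HS to be normal to SG, so SG runs along (−sin -25°, cos -25°); with |SG| = 20.7, G = (50.202, 22.745). Then |LG| = |G − L| = 55.114.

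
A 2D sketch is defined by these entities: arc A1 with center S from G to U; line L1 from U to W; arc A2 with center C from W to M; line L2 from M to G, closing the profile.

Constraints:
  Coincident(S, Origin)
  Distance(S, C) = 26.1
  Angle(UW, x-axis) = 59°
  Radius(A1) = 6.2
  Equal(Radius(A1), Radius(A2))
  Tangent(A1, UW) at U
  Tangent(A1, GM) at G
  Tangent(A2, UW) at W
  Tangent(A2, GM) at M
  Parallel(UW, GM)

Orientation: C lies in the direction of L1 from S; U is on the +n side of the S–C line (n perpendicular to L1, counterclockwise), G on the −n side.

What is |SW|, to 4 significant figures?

26.83

The slot axis is L1's direction at 59.0°, so u = (cos 59.0°, sin 59.0°) = (0.5150, 0.8572) and n = (−sin 59.0°, cos 59.0°) = (-0.8572, 0.5150). S is at the origin and C lies 26.1 along u from S, so C = 26.1·u = (13.44, 22.37). Tangency of A1 to both parallel lines with radius 6.2 puts U and G at S ± 6.2·n: U = (-5.314, 3.193), G = (5.314, -3.193). Equal radii place W and M the same way about C: W = C + 6.2·n = (8.128, 25.57), M = C − 6.2·n = (18.76, 19.18). Then |SW| = |W − S| = 26.83.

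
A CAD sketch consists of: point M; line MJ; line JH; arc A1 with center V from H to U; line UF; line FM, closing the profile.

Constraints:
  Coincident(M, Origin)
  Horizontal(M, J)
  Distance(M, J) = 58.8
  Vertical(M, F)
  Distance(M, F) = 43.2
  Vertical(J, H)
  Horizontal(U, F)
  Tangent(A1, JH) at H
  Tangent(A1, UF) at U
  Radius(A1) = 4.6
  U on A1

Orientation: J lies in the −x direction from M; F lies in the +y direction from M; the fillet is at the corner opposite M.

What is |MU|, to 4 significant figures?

69.31

M is at the origin; M and J share the same y with |MJ| = 58.8 and J on the −x side, so J = (-58.80, 0.000). MF is vertical with |MF| = 43.2 and F on the +y side, so F = (0.000, 43.20). The virtual corner opposite M is at (-58.80, 43.20). The tangent condition forces VH to be normal to JH and tangency of A1 to UF means the radius VU is perpendicular to UF, with radius 4.6, so the center V sits 4.6 in from both sides at V = (-54.20, 38.60). That places the tangent points at H = (-58.80, 38.60) on JH and U = (-54.20, 43.20) on UF. Then |MU| = |U − M| = 69.31.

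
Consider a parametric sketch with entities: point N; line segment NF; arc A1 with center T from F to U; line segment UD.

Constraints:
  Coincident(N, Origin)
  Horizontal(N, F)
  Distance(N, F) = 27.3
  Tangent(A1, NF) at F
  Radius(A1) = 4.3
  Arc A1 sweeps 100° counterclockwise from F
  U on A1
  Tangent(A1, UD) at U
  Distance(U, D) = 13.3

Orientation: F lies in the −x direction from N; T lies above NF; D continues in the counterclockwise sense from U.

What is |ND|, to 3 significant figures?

31.2

On A1, F sits at bearing -90° from T; a 100° counterclockwise sweep puts U at bearing 10°, so U = T + 4.3·(cos 10°, sin 10°) = (-23.1, 5.05). Since A1 is tangent to UD there, TU ⟂ UD, so UD runs along (−sin 10°, cos 10°); with |UD| = 13.3, D = (-25.4, 18.1). Then |ND| = |D − N| = 31.2.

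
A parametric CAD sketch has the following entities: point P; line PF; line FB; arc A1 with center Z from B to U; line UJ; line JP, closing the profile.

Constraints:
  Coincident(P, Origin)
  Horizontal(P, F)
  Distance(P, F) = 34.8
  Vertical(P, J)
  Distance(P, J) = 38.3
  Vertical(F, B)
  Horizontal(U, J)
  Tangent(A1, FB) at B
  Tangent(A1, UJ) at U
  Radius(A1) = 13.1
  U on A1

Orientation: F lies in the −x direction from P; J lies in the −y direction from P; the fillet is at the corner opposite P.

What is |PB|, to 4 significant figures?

42.97

P is at the origin; PF is horizontal with |PF| = 34.8 and F on the −x side, so F = (-34.80, 0.000). PJ is vertical with |PJ| = 38.3 and J on the −y side, so J = (0.000, -38.30). The virtual corner opposite P is at (-34.80, -38.30). The tangent condition forces ZB to be normal to FB and tangency of A1 to UJ means the radius ZU is perpendicular to UJ, with radius 13.1, so the center Z sits 13.1 in from both sides at Z = (-21.70, -25.20). That places the tangent points at B = (-34.80, -25.20) on FB and U = (-21.70, -38.30) on UJ. Then |PB| = |B − P| = 42.97.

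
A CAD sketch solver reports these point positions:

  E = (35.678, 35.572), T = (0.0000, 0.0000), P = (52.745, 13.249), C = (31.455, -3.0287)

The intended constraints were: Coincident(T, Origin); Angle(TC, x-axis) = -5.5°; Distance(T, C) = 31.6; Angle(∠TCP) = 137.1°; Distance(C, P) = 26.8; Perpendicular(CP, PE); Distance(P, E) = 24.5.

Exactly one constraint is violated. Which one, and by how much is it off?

Distance(P, E) = 24.5 — off by 3.60.

T = (0.00, 0.00) ✓; TC at -5.500° ✓; |TC| = 31.60 ✓; ∠TCP = 137.1° ✓; |CP| = 26.80 ✓; ∠(CP, PE) = 90.00° ✓; |PE| = 28.10 ✗.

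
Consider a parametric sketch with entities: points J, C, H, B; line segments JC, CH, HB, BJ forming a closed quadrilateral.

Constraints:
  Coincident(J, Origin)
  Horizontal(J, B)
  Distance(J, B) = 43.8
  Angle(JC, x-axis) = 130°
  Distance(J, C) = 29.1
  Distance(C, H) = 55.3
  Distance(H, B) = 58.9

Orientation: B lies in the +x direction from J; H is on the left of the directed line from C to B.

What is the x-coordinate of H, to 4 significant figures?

25.22

Checks: J.y = 0.00, B.y = 0.00 ✓; |CH| = 55.30 ✓; |HB| = 58.90 ✓.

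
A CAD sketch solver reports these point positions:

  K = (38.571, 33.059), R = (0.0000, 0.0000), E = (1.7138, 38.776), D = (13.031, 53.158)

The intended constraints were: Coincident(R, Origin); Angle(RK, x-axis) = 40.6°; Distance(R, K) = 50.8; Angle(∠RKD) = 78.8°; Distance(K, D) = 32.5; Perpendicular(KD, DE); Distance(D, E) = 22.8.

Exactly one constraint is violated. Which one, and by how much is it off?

Distance(D, E) = 22.8 — off by 4.50.

R = (0.00, 0.00) ✓; RK at 40.60° ✓; |RK| = 50.80 ✓; ∠RKD = 78.80° ✓; |KD| = 32.50 ✓; ∠(KD, DE) = 90.00° ✓; |DE| = 18.30 ✗.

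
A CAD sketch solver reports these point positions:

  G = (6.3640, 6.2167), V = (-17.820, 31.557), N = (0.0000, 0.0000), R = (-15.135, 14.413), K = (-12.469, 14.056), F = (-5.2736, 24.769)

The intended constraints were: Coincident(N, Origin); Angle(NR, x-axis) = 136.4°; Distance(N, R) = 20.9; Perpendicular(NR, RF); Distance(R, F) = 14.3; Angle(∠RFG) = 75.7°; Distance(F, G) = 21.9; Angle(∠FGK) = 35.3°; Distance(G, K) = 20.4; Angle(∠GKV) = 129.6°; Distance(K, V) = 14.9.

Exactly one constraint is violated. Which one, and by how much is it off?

Distance(K, V) = 14.9 — off by 3.40.

N = (0.00, 0.00) ✓; NR at 136.4° ✓; |NR| = 20.90 ✓; ∠(NR, RF) = 90.00° ✓; |RF| = 14.30 ✓; ∠RFG = 75.70° ✓; |FG| = 21.90 ✓; ∠FGK = 35.30° ✓; |GK| = 20.40 ✓; ∠GKV = 129.6° ✓; |KV| = 18.30 ✗.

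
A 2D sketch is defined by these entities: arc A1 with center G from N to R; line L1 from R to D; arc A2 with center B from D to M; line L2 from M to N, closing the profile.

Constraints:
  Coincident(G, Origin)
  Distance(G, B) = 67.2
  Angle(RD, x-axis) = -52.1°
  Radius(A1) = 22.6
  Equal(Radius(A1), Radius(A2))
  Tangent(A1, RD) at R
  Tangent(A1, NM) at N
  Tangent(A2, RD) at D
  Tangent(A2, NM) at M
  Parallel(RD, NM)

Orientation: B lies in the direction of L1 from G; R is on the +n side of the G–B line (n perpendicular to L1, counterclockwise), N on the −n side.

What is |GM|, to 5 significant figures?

70.899

Tangency of A1 to both parallel lines with radius 22.6 puts R and N at G ± 22.6·n: R = (17.833, 13.883), N = (-17.833, -13.883). Equal radii place D and M the same way about B: D = B + 22.6·n = (59.113, -39.144), M = B − 22.6·n = (23.447, -66.909). Then |GM| = |M − G| = 70.899.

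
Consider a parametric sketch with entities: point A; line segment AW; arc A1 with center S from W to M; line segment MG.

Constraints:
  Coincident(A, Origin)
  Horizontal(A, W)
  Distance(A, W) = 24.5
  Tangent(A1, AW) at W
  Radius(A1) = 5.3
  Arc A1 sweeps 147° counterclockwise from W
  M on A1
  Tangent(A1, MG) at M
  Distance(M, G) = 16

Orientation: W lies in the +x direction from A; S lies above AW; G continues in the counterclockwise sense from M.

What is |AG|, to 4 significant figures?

23.15

A is at the origin; A and W share the same y with |AW| = 24.5 and W on the +x side, so W = (24.50, 0.000). The tangent condition forces SW to be normal to AW, so S = W + (0, 5.3) = (24.50, 5.300). On A1, W sits at bearing -90° from S; a 147° counterclockwise sweep puts M at bearing 57°, so M = S + 5.3·(cos 57°, sin 57°) = (27.39, 9.745). Since A1 is tangent to MG there, SM ⟂ MG, so MG runs along (−sin 57°, cos 57°); with |MG| = 16.0, G = (13.97, 18.46). Then |AG| = |G − A| = 23.15.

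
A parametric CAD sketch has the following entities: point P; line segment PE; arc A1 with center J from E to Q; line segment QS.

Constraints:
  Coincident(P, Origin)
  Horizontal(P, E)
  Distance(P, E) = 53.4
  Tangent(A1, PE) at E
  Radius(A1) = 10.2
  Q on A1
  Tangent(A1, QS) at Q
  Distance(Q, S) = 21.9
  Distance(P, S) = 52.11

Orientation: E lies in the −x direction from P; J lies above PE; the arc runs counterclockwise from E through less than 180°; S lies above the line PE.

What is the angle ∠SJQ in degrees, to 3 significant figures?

65.0°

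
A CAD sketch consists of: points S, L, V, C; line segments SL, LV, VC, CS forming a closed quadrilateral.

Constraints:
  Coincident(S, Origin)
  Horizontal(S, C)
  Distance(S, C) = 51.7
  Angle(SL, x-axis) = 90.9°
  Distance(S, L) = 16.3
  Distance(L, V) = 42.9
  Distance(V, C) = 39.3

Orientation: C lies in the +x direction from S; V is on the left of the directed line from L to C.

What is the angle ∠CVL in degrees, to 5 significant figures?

82.847°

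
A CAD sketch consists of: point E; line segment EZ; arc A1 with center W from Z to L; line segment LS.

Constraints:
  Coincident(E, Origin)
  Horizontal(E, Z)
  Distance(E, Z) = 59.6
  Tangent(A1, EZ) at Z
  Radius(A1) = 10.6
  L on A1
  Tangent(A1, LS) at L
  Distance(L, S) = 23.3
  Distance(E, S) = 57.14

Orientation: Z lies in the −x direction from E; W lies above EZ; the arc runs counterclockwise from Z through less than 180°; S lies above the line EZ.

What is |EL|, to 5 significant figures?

49.976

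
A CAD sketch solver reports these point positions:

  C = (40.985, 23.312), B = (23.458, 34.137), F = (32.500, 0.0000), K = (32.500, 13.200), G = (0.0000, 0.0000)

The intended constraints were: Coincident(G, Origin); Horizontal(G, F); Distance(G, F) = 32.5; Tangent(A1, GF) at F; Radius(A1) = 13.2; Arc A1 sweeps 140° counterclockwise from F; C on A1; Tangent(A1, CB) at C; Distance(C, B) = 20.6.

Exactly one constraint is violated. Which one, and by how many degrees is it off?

Tangent(A1, CB) at C — off by 8.30°.

G = (0.00, 0.00) ✓; G.y = 0.00, F.y = 0.00 ✓; |GF| = 32.50 ✓; ∠(KF, FG) = 90.00° ✓; |KF| = 13.20 ✓; bearing(K→C) − bearing(K→F) = 140.0° ✓; |KC| = 13.20 ✓; ∠(KC, CB) = 81.70° ✗; |CB| = 20.60 ✓.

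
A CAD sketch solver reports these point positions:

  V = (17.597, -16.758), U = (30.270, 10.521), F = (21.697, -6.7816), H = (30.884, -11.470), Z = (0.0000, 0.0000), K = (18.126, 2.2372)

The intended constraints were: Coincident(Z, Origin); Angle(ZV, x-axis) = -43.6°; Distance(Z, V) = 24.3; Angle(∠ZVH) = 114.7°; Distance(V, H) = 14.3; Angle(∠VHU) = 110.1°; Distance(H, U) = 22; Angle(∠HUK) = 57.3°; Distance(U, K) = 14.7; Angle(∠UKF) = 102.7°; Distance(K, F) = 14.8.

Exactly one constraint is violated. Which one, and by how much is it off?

Distance(K, F) = 14.8 — off by 5.10.

Z = (0.00, 0.00) ✓; ZV at -43.60° ✓; |ZV| = 24.30 ✓; ∠ZVH = 114.7° ✓; |VH| = 14.30 ✓; ∠VHU = 110.1° ✓; |HU| = 22.00 ✓; ∠HUK = 57.30° ✓; |UK| = 14.70 ✓; ∠UKF = 102.7° ✓; |KF| = 9.700 ✗.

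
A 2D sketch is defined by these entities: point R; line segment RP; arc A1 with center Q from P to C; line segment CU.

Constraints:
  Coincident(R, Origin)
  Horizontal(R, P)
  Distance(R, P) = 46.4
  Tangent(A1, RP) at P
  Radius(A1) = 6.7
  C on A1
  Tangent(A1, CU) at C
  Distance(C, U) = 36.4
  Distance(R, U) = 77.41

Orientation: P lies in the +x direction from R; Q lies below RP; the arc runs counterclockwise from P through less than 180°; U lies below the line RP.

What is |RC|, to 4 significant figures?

43.36

R is at the origin; R and P share the same y with |RP| = 46.4 and P on the +x side, so P = (46.40, 0.000). Since A1 is tangent to RP there, QP ⟂ RP, so Q = P + (0, -6.7) = (46.40, -6.700). Since QC ⟂ CU (tangency), |QU| = √(6.7² + 36.4²) = 37.01 regardless of where C sits on A1. So U lies on both circle(R, 77.41) and circle(Q, 37.01); the below-RP intersection is U = (68.21, -36.60). C is the foot of the tangent from U: C = (41.79, -11.56).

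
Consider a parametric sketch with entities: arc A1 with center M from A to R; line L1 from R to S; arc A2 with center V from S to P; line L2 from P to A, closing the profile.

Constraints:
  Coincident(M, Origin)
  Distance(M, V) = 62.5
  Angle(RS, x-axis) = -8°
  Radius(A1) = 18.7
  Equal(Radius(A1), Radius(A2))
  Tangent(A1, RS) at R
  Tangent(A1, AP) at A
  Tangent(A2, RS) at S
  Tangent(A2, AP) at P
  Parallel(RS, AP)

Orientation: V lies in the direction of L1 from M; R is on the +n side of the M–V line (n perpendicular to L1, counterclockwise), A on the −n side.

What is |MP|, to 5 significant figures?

65.238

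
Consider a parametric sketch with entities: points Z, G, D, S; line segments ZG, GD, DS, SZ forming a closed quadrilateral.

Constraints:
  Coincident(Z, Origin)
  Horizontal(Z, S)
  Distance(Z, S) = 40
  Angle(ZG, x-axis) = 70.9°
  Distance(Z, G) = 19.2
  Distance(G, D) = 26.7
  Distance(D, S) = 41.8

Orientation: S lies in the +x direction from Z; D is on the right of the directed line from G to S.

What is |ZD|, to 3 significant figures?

7.59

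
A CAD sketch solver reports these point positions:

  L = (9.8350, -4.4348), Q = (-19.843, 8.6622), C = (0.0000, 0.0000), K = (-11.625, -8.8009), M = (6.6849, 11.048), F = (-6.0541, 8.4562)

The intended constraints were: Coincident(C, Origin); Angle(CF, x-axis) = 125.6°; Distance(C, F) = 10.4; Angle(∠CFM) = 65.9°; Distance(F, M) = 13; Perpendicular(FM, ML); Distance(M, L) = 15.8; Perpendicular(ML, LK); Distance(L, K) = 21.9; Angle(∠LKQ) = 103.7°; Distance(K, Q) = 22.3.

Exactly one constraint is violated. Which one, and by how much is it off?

Distance(K, Q) = 22.3 — off by 3.00.

C = (0.00, 0.00) ✓; CF at 125.6° ✓; |CF| = 10.40 ✓; ∠CFM = 65.90° ✓; |FM| = 13.00 ✓; ∠(FM, ML) = 90.00° ✓; |ML| = 15.80 ✓; ∠(ML, LK) = 90.00° ✓; |LK| = 21.90 ✓; ∠LKQ = 103.7° ✓; |KQ| = 19.30 ✗.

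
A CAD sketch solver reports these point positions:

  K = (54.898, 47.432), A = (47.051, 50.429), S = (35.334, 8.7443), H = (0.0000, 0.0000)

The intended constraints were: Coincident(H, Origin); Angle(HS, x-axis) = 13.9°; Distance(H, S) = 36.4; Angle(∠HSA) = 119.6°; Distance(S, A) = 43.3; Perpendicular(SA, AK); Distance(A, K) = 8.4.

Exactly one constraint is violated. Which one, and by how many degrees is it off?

Perpendicular(SA, AK) — off by 5.20°.

H = (0.00, 0.00) ✓; HS at 13.90° ✓; |HS| = 36.40 ✓; ∠HSA = 119.6° ✓; |SA| = 43.30 ✓; ∠(SA, AK) = 95.20° ✗; |AK| = 8.400 ✓.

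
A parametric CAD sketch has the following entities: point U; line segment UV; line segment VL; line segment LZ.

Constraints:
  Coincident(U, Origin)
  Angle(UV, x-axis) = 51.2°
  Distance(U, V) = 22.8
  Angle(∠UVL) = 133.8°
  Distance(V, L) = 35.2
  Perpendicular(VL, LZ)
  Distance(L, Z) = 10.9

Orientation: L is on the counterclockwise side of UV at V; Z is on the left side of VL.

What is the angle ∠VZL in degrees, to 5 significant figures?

72.794°

U is at the origin; UV runs at 51.2° with length 22.8, so V = 22.8·(cos 51.2°, sin 51.2°) = (14.287, 17.769). ∠UVL = 133.8°, so VL runs at 51.2° + (180° − 133.8°) = 97.400° from the x-axis; with |VL| = 35.2, L = V + 35.2·(cos 97.400°, sin 97.400°) = (9.7530, 52.676). VL is perpendicular to LZ; with |LZ| = 10.9 on the left of VL, Z = L + 10.9·(-0.99167, -0.12880) = (-1.0563, 51.272). Then cos ∠VZL = ZV·ZL / (|ZV||ZL|), giving 72.794°.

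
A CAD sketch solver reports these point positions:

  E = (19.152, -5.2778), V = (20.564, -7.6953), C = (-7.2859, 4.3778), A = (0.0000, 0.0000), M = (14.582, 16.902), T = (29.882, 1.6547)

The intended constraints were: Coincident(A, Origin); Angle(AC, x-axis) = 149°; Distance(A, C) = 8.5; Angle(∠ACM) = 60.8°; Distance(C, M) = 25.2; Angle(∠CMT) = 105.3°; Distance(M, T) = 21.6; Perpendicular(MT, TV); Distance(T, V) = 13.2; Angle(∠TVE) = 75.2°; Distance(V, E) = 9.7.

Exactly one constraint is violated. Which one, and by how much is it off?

Distance(V, E) = 9.7 — off by 6.90.

A = (0.00, 0.00) ✓; AC at 149.0° ✓; |AC| = 8.500 ✓; ∠ACM = 60.80° ✓; |CM| = 25.20 ✓; ∠CMT = 105.3° ✓; |MT| = 21.60 ✓; ∠(MT, TV) = 90.00° ✓; |TV| = 13.20 ✓; ∠TVE = 75.19° ✓; |VE| = 2.800 ✗.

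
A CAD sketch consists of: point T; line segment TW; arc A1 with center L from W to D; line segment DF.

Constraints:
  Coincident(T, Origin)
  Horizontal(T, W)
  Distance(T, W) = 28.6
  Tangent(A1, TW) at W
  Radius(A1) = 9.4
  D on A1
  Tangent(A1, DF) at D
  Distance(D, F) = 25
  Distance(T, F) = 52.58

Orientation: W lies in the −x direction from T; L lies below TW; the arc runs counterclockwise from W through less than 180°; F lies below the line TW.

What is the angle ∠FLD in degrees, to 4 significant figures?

69.39°

T is at the origin; T and W share the same y with |TW| = 28.6 and W on the −x side, so W = (-28.60, 0.000). A1 meets TW tangentially, so LW is at right angles to TW, so L = W + (0, -9.4) = (-28.60, -9.400). Since LD ⟂ DF (tangency), |LF| = √(9.4² + 25.0²) = 26.71 regardless of where D sits on A1. So F lies on both circle(T, 52.58) and circle(L, 26.71); the below-TW intersection is F = (-40.81, -33.15). D is the foot of the tangent from F: D = (-37.94, -8.320).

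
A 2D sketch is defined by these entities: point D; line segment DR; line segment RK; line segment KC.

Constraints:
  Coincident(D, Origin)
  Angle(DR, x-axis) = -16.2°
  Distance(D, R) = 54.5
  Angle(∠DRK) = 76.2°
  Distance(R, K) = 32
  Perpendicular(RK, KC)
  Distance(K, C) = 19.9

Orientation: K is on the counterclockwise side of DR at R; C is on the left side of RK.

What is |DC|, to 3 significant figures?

38.1

D is at the origin; DR runs at -16.2° with length 54.5, so R = 54.5·(cos -16.2°, sin -16.2°) = (52.3, -15.2). ∠DRK = 76.2°, so RK runs at -16.2° + (180° − 76.2°) = 87.6° from the x-axis; with |RK| = 32.0, K = R + 32.0·(cos 87.6°, sin 87.6°) = (53.7, 16.8). The perpendicularity gives KC at right angles to RK; with |KC| = 19.9 on the left of RK, C = K + 19.9·(-0.999, 0.0419) = (33.8, 17.6). Then |DC| = |C − D| = 38.1.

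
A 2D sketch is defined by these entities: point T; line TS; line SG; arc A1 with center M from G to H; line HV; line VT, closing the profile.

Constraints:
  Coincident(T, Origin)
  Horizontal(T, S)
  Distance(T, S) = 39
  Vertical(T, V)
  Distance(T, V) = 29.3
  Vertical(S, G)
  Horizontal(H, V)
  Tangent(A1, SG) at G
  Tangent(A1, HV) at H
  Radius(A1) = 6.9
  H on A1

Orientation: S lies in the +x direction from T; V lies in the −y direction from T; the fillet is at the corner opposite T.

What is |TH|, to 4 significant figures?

43.46

The virtual corner opposite T is at (39.00, -29.30). The tangent condition forces MG to be normal to SG and since A1 is tangent to HV there, MH ⟂ HV, with radius 6.9, so the center M sits 6.9 in from both sides at M = (32.10, -22.40). That places the tangent points at G = (39.00, -22.40) on SG and H = (32.10, -29.30) on HV. Then |TH| = |H − T| = 43.46.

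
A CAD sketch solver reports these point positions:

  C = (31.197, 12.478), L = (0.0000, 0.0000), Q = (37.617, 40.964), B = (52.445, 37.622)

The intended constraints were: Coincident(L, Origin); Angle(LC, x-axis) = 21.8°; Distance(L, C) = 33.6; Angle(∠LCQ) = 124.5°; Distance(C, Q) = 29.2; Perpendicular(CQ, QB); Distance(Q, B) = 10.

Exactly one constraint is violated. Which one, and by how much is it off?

Distance(Q, B) = 10 — off by 5.20.

L = (0.00, 0.00) ✓; LC at 21.80° ✓; |LC| = 33.60 ✓; ∠LCQ = 124.5° ✓; |CQ| = 29.20 ✓; ∠(CQ, QB) = 90.00° ✓; |QB| = 15.20 ✗.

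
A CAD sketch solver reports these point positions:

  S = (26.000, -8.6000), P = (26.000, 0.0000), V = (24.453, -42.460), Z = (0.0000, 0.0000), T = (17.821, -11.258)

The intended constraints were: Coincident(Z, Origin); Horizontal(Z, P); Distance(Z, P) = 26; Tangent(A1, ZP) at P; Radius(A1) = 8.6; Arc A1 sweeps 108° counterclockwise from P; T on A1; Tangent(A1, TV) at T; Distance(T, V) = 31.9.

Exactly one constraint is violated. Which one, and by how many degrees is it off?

Tangent(A1, TV) at T — off by 6.00°.

Z = (0.00, 0.00) ✓; Z.y = 0.00, P.y = 0.00 ✓; |ZP| = 26.00 ✓; ∠(SP, PZ) = 90.00° ✓; |SP| = 8.600 ✓; bearing(S→T) − bearing(S→P) = 108.0° ✓; |ST| = 8.600 ✓; ∠(ST, TV) = 96.00° ✗; |TV| = 31.90 ✓.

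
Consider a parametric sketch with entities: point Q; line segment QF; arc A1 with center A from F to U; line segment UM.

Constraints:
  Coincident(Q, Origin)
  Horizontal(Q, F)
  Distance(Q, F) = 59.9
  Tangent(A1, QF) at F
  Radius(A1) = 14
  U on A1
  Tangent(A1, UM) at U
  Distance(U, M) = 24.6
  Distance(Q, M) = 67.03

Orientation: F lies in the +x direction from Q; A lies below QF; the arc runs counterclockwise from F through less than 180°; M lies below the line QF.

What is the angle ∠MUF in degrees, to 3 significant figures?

128°

Q is at the origin; Q and F share the same y with |QF| = 59.9 and F on the +x side, so F = (59.9, 0.00). The tangent condition forces AF to be normal to QF, so A = F + (0, -14) = (59.9, -14.0). Since AU ⟂ UM (tangency), |AM| = √(14.0² + 24.6²) = 28.3 regardless of where U sits on A1. So M lies on both circle(Q, 67.03) and circle(A, 28.3); the below-QF intersection is M = (52.7, -41.4). U is the foot of the tangent from M: U = (46.4, -17.6).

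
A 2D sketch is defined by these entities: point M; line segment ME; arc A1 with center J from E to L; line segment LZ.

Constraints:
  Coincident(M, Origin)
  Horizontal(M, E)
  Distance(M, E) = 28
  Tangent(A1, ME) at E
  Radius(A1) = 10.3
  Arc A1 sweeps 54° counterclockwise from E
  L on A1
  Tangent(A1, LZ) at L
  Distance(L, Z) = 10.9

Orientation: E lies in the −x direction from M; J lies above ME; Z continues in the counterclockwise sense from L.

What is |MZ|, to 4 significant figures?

18.61

M is at the origin; M and E share the same y with |ME| = 28.0 and E on the −x side, so E = (-28.00, 0.000). Since A1 is tangent to ME there, JE ⟂ ME, so J = E + (0, 10.3) = (-28.00, 10.30). On A1, E sits at bearing -90° from J; a 54° counterclockwise sweep puts L at bearing -36°, so L = J + 10.3·(cos -36°, sin -36°) = (-19.67, 4.246). Tangency of A1 to LZ means the radius JL is perpendicular to LZ, so LZ runs along (−sin -36°, cos -36°); with |LZ| = 10.9, Z = (-13.26, 13.06). Then |MZ| = |Z − M| = 18.61.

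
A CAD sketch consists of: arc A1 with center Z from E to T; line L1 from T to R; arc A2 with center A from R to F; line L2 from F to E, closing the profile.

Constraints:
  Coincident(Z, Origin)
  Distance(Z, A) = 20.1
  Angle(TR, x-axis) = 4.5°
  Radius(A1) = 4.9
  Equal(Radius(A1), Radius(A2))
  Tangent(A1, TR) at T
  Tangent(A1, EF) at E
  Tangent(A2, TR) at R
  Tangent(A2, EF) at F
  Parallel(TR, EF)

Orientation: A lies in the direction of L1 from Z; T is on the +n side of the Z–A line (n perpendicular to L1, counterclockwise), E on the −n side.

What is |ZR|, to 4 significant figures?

20.69

The slot axis is L1's direction at 4.5°, so u = (cos 4.5°, sin 4.5°) = (0.9969, 0.07846) and n = (−sin 4.5°, cos 4.5°) = (-0.07846, 0.9969). Z is at the origin and A lies 20.1 along u from Z, so A = 20.1·u = (20.04, 1.577). Tangency of A1 to both parallel lines with radius 4.9 puts T and E at Z ± 4.9·n: T = (-0.3844, 4.885), E = (0.3844, -4.885). Equal radii place R and F the same way about A: R = A + 4.9·n = (19.65, 6.462), F = A − 4.9·n = (20.42, -3.308). Then |ZR| = |R − Z| = 20.69.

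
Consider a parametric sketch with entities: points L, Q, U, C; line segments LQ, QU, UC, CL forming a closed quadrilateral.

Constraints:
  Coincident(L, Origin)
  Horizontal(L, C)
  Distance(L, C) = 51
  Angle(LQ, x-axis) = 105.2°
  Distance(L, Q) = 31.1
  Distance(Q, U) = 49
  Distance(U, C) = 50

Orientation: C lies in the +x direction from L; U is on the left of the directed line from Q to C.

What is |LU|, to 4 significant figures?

60.93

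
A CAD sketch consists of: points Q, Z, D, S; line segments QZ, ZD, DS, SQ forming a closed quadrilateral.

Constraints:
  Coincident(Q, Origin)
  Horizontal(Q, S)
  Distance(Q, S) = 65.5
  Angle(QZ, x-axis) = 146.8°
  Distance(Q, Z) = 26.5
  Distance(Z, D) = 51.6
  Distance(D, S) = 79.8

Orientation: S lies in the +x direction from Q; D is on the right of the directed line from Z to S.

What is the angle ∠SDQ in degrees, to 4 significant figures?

53.82°

Checks: |QS| = 65.50 ✓; |QZ| = 26.50 ✓; |ZD| = 51.60 ✓; |DS| = 79.80 ✓.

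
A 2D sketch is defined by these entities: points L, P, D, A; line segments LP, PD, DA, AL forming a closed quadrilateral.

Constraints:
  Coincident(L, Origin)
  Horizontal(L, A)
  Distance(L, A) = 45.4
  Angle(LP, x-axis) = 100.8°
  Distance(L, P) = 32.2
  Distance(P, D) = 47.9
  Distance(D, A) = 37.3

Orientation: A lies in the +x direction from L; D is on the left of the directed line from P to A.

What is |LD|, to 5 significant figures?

55.706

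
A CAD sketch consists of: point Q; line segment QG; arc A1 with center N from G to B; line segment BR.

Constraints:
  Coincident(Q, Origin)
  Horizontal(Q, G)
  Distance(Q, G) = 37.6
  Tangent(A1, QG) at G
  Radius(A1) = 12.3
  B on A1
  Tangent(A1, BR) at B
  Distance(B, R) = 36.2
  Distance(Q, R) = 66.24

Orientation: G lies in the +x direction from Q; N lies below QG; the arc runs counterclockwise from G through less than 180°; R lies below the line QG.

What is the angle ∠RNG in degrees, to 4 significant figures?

171.4°

Checks: |NG| = 12.30 ✓; |NB| = 12.30 ✓; ∠(NB, BR) = 90.00° ✓; |BR| = 36.20 ✓; |QR| = 66.24 ✓.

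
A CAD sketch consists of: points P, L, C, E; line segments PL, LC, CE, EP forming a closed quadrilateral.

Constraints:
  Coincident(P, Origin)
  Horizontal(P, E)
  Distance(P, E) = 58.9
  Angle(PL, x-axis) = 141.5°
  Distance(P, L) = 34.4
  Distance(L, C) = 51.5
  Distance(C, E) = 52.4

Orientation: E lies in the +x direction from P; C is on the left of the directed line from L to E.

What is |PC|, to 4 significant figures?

43.32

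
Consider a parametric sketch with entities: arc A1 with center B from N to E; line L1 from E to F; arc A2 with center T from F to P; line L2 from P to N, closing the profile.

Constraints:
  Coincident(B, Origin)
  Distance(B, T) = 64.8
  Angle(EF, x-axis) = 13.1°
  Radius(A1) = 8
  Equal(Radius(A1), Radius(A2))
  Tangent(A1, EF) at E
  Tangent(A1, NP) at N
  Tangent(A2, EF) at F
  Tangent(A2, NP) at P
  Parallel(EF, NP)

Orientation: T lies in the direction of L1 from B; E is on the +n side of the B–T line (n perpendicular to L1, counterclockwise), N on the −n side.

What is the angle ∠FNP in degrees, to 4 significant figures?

13.87°

The slot axis is L1's direction at 13.1°, so u = (cos 13.1°, sin 13.1°) = (0.9740, 0.2267) and n = (−sin 13.1°, cos 13.1°) = (-0.2267, 0.9740). B is at the origin and T lies 64.8 along u from B, so T = 64.8·u = (63.11, 14.69). Tangency of A1 to both parallel lines with radius 8.0 puts E and N at B ± 8.0·n: E = (-1.813, 7.792), N = (1.813, -7.792). Equal radii place F and P the same way about T: F = T + 8.0·n = (61.30, 22.48), P = T − 8.0·n = (64.93, 6.895). Then cos ∠FNP = NF·NP / (|NF||NP|), giving 13.87°.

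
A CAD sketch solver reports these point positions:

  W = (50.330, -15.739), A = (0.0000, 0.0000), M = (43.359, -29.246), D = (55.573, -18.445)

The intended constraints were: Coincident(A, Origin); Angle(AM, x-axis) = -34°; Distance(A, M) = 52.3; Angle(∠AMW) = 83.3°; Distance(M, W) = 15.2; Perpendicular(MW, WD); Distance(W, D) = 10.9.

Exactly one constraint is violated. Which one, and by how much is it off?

Distance(W, D) = 10.9 — off by 5.00.

A = (0.00, 0.00) ✓; AM at -34.00° ✓; |AM| = 52.30 ✓; ∠AMW = 83.30° ✓; |MW| = 15.20 ✓; ∠(MW, WD) = 90.00° ✓; |WD| = 5.900 ✗.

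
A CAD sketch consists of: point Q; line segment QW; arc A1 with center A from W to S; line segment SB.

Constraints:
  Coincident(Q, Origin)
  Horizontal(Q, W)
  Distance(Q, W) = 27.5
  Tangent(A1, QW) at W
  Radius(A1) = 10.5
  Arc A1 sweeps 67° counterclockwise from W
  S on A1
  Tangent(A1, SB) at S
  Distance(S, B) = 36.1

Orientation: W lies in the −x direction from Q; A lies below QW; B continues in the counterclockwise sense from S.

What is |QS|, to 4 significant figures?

37.71

The tangent condition forces AW to be normal to QW, so A = W + (0, -10.5) = (-27.50, -10.50). On A1, W sits at bearing 90° from A; a 67° counterclockwise sweep puts S at bearing 157°, so S = A + 10.5·(cos 157°, sin 157°) = (-37.17, -6.397). Then |QS| = |S − Q| = 37.71.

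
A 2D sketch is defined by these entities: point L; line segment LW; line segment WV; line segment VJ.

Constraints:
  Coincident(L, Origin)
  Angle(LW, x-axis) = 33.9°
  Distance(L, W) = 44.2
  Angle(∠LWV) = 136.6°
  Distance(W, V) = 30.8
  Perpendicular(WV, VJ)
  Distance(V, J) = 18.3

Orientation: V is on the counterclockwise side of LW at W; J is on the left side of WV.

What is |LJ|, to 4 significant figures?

64.06

L is at the origin; LW runs at 33.9° with length 44.2, so W = 44.2·(cos 33.9°, sin 33.9°) = (36.69, 24.65). ∠LWV = 136.6°, so WV runs at 33.9° + (180° − 136.6°) = 77.30° from the x-axis; with |WV| = 30.8, V = W + 30.8·(cos 77.30°, sin 77.30°) = (43.46, 54.70). The perpendicularity gives VJ at right angles to WV; with |VJ| = 18.3 on the left of WV, J = V + 18.3·(-0.9755, 0.2198) = (25.61, 58.72). Then |LJ| = |J − L| = 64.06.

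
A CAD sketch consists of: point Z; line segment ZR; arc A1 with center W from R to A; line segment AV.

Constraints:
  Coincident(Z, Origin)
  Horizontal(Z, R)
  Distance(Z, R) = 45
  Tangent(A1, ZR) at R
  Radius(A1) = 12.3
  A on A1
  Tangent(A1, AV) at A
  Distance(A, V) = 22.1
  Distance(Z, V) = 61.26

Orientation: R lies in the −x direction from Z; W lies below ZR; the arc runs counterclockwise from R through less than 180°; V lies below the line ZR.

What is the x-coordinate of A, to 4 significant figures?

-56.48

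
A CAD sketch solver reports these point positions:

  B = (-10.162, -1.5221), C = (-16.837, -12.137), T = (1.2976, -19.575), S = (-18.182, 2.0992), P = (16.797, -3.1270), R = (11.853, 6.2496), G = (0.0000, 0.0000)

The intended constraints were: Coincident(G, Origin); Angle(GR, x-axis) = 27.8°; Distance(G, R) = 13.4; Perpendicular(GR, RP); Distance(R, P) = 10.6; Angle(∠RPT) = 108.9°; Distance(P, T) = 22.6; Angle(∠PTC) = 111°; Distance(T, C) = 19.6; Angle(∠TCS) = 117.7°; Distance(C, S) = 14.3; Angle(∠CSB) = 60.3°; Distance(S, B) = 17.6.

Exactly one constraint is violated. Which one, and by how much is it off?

Distance(S, B) = 17.6 — off by 8.80.

G = (0.00, 0.00) ✓; GR at 27.80° ✓; |GR| = 13.40 ✓; ∠(GR, RP) = 90.00° ✓; |RP| = 10.60 ✓; ∠RPT = 108.9° ✓; |PT| = 22.60 ✓; ∠PTC = 111.0° ✓; |TC| = 19.60 ✓; ∠TCS = 117.7° ✓; |CS| = 14.30 ✓; ∠CSB = 60.30° ✓; |SB| = 8.800 ✗.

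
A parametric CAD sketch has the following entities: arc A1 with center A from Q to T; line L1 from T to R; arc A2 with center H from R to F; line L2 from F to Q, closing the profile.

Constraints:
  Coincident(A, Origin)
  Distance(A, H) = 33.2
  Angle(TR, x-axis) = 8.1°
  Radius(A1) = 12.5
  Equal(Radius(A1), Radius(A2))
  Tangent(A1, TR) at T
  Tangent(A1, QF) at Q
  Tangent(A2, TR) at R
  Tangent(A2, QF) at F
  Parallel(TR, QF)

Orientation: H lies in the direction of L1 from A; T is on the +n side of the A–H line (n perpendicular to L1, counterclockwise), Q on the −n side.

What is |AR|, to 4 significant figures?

35.48

The slot axis is L1's direction at 8.1°, so u = (cos 8.1°, sin 8.1°) = (0.9900, 0.1409) and n = (−sin 8.1°, cos 8.1°) = (-0.1409, 0.9900). A is at the origin and H lies 33.2 along u from A, so H = 33.2·u = (32.87, 4.678). Tangency of A1 to both parallel lines with radius 12.5 puts T and Q at A ± 12.5·n: T = (-1.761, 12.38), Q = (1.761, -12.38). Equal radii place R and F the same way about H: R = H + 12.5·n = (31.11, 17.05), F = H − 12.5·n = (34.63, -7.697). Then |AR| = |R − A| = 35.48.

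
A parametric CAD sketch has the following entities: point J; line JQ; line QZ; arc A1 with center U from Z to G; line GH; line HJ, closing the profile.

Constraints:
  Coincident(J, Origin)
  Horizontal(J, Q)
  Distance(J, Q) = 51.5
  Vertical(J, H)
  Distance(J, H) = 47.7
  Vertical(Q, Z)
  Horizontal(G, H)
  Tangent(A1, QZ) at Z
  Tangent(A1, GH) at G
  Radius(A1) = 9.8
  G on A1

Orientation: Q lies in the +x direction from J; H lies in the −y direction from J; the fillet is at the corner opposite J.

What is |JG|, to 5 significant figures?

63.358

The virtual corner opposite J is at (51.500, -47.700). Since A1 is tangent to QZ there, UZ ⟂ QZ and since A1 is tangent to GH there, UG ⟂ GH, with radius 9.8, so the center U sits 9.8 in from both sides at U = (41.700, -37.900). That places the tangent points at Z = (51.500, -37.900) on QZ and G = (41.700, -47.700) on GH. Then |JG| = |G − J| = 63.358.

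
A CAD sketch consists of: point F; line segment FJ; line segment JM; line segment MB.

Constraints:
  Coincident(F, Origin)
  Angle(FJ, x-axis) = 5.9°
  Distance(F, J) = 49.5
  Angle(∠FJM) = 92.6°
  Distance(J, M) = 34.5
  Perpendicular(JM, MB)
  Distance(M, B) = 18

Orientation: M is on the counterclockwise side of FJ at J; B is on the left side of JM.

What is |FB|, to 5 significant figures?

48.366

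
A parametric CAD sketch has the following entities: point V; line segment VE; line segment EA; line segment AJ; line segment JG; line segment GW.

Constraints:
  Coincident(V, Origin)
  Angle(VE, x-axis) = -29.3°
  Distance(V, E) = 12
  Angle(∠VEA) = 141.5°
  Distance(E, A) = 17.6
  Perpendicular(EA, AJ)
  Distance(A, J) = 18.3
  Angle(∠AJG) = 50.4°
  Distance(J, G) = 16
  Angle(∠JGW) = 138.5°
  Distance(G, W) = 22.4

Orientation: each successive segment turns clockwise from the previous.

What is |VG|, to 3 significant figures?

14.7

V is at the origin; VE runs at -29.3° with length 12.0, so E = (10.5, -5.87). ∠VEA = 141.5° gives EA at -67.8° from the x-axis; with |EA| = 17.6, A = (17.1, -22.2). The perpendicularity gives AJ at right angles to EA, so AJ runs at -158°; with |AJ| = 18.3, J = (0.171, -29.1). ∠AJG = 50.4° gives JG at 72.6° from the x-axis; with |JG| = 16.0, G = (4.96, -13.8). Then |VG| = |G − V| = 14.7.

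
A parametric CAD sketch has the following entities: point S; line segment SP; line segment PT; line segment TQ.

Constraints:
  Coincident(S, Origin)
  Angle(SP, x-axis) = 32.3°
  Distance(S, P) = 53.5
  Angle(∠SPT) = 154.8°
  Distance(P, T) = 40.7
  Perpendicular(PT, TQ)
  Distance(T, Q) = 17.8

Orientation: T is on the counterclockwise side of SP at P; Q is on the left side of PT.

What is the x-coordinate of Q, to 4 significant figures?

52.08

∠SPT = 154.8°, so PT runs at 32.3° + (180° − 154.8°) = 57.50° from the x-axis; with |PT| = 40.7, T = P + 40.7·(cos 57.50°, sin 57.50°) = (67.09, 62.91). The perpendicularity gives TQ at right angles to PT; with |TQ| = 17.8 on the left of PT, Q = T + 17.8·(-0.8434, 0.5373) = (52.08, 72.48). So Q.x = 52.08.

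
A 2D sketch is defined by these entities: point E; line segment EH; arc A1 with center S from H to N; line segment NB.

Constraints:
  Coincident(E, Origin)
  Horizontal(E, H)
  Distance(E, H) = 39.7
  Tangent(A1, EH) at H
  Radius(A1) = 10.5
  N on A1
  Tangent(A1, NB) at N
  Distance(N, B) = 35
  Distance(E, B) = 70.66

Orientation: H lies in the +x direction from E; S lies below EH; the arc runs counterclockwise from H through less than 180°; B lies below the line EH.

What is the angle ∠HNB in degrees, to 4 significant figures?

113.5°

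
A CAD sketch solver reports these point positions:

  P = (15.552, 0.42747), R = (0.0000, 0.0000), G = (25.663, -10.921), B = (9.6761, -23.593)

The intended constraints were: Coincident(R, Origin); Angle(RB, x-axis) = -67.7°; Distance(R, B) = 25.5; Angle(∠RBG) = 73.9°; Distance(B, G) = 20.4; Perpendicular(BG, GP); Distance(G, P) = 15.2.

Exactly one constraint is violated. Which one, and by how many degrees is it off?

Perpendicular(BG, GP) — off by 3.30°.

R = (0.00, 0.00) ✓; RB at -67.70° ✓; |RB| = 25.50 ✓; ∠RBG = 73.90° ✓; |BG| = 20.40 ✓; ∠(BG, GP) = 93.30° ✗; |GP| = 15.20 ✓.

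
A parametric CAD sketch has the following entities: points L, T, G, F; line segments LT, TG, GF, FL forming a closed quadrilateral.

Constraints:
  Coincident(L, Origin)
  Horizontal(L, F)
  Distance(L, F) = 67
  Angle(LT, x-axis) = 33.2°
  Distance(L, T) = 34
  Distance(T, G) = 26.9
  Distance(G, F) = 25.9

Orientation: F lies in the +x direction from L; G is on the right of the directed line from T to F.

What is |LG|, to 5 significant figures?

41.847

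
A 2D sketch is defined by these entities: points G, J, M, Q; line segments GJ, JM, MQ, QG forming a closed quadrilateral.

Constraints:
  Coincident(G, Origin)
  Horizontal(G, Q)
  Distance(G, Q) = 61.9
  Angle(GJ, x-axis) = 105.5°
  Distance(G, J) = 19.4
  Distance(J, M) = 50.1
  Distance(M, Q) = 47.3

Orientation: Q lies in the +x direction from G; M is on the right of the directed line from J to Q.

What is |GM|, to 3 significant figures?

31.9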